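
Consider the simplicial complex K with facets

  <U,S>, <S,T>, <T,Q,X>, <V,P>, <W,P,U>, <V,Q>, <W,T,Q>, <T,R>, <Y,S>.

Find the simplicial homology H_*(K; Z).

H_0 = Z,  H_1 = Z^2,  H_2 = 0.

Fix the vertex order P < Q < R < S < T < U < V < W < X < Y and write every simplex with vertices in increasing order. Then dim K = 2 and the simplices of K are:

  0-simplices (10): P, Q, R, S, T, U, V, W, X, Y
  1-simplices (14): PU, PV, PW, QT, QV, QW, QX, RT, ST, SU, SY, TW, TX, UW
  2-simplices (3): PUW, QTW, QTX

giving chain groups C_0 ≅ Z^10, C_1 ≅ Z^14, C_2 ≅ Z^3.

∂_1: C_1 → C_0 maps an edge to its endpoints' difference, ∂[p,q] = q − p. For instance
  ∂ST = T − S.
The resulting 10×14 matrix has rank 9, and its Smith normal form has invariant factors (1,1,1,1,1,1,1,1,1).

The boundary map ∂_2: C_2 → C_1 acts by ∂[p,q,r] = [q,r] − [p,r] + [p,q]. For instance
  ∂QTW = TW − QW + QT,
  ∂QTX = TX − QX + QT.
The 14×3 boundary matrix has rank 3 and Smith normal form diag(1,1,1).

From H_k ≅ ker(∂_k) / im(∂_{k+1}) we obtain:

  H_0: rank C_0 − rank ∂_1 = 10 − 9 = 1, and the invariant factors of ∂_1 are all 1, so H_0 ≅ Z.
  H_1: rank ker ∂_1 − rank ∂_2 = (14 − 9) − 3 = 2, and the invariant factors of ∂_2 are all 1, so H_1 ≅ Z^2.
  H_2: rank ker ∂_2 − rank ∂_3 = (3 − 3) − 0 = 0, and there is no ∂_3, so H_2 ≅ 0.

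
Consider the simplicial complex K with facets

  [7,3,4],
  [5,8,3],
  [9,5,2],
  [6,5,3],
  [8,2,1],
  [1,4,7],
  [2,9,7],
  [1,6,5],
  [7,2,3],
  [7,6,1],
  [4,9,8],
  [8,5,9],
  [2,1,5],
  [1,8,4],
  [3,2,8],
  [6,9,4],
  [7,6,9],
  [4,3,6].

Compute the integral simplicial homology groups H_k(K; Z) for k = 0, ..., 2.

H_0 ≅ Z,  H_1 ≅ Z ⊕ Z/2Z,  H_2 = 0.

Take the total order 1 < 2 < 3 < 4 < 5 < 6 < 7 < 8 < 9 on the vertex set. Then K (dimension 2) consists of the simplices:

  0-simplices (9): [1], [2], [3], [4], [5], [6], [7], [8], [9]
  1-simplices (27): (27 of them)
  2-simplices (18): [1,2,5], [1,2,8], [1,4,7], [1,4,8], [1,5,6], [1,6,7], [2,3,7], [2,3,8], [2,5,9], [2,7,9], [3,4,6], [3,4,7], [3,5,6], [3,5,8], [4,6,9], [4,8,9], [5,8,9], [6,7,9]

so the chain groups are C_0 ≅ Z^9, C_1 ≅ Z^27, C_2 ≅ Z^18.

The boundary map ∂_1: C_1 → C_0 sends each edge [p,q] (with p < q) to q − p. For instance
  ∂[2,9] = [9] − [2].
This gives a 9×27 integer matrix of rank 8; reducing to Smith normal form yields diagonal entries (1,1,1,1,1,1,1,1).

The boundary map ∂_2: C_2 → C_1 sends each 2-simplex [p,q,r] to [q,r] − [p,r] + [p,q]. For instance
  ∂[3,4,6] = [4,6] − [3,6] + [3,4],
  ∂[2,3,7] = [3,7] − [2,7] + [2,3].
As a 27×18 matrix over Z this has rank 18, with invariant factors (1,1,1,1,1,1,1,1,1,1,1,1,1,1,1,1,1,2).

Reading off H_k = ker ∂_k / im ∂_{k+1}:

  H_0: rank C_0 − rank ∂_1 = 9 − 8 = 1, and the invariant factors of ∂_1 are all 1, so H_0 = Z.
  H_1: rank ker ∂_1 − rank ∂_2 = (27 − 8) − 18 = 1, and ∂_2 has invariant factor 2 > 1, so H_1 = Z ⊕ Z/2Z.
  H_2: rank ker ∂_2 − rank ∂_3 = (18 − 18) − 0 = 0, and there is no ∂_3, so H_2 = 0.

As a check, the Euler characteristic is 9 − 27 + 18 = 0, which agrees with 1 − 1 + 0 = 0.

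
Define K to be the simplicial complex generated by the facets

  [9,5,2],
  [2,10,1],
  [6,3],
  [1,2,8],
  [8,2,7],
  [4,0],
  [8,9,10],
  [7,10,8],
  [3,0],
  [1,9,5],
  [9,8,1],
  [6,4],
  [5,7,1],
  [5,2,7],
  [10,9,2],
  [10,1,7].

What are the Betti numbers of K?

Take the total order 0 < 1 < 2 < 3 < 4 < 5 < 6 < 7 < 8 < 9 < 10 on the vertex set. Then K (dimension 2) consists of the simplices:

  0-simplices (11): [0], [1], [2], [3], [4], [5], [6], [7], [8], [9], [10]
  1-simplices (22): [0,3], [0,4], [1,2], [1,5], [1,7], [1,8], [1,9], [1,10], [2,5], [2,7], [2,8], [2,9], [2,10], [3,6], [4,6], [5,7], [5,9], [7,8], [7,10], [8,9], [8,10], [9,10]
  2-simplices (12): [1,2,8], [1,2,10], [1,5,7], [1,5,9], [1,7,10], [1,8,9], [2,5,7], [2,5,9], [2,7,8], [2,9,10], [7,8,10], [8,9,10]

giving chain groups C_0 ≅ Z^11, C_1 ≅ Z^22, C_2 ≅ Z^12.

The boundary map ∂_1: C_1 → C_0 maps an edge to its endpoints' difference, ∂[p,q] = q − p. For instance
  ∂[2,5] = [5] − [2].
The resulting 11×22 matrix has rank 9, and its Smith normal form has invariant factors (1,1,1,1,1,1,1,1,1).

The boundary map ∂_2: C_2 → C_1 maps a triangle to the signed sum of its edges. For instance
  ∂[1,8,9] = [8,9] − [1,9] + [1,8],
  ∂[1,2,8] = [2,8] − [1,8] + [1,2].
As a 22×12 matrix over Z this has rank 12, with invariant factors (1,1,1,1,1,1,1,1,1,1,1,2).

Reading off H_k = ker ∂_k / im ∂_{k+1}:

  H_0: rank C_0 − rank ∂_1 = 11 − 9 = 2, and the invariant factors of ∂_1 are all 1, so H_0 = Z^2.
  H_1: rank ker ∂_1 − rank ∂_2 = (22 − 9) − 12 = 1, and ∂_2 has invariant factor 2 > 1, so H_1 = Z × Z/2.
  H_2: rank ker ∂_2 − rank ∂_3 = (12 − 12) − 0 = 0, and there is no ∂_3, so H_2 = 0.

Hence the Betti numbers are b_0 = 2, b_1 = 1, b_2 = 0.

b_0 = 2, b_1 = 1, b_2 = 0.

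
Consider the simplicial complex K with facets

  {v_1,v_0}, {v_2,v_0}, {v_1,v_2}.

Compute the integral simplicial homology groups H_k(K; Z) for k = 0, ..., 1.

Order the vertices as v_0 < v_1 < v_2. Listing each simplex with vertices in this order, K has dimension 1 with simplices:

  0-simplices (3): [v_0], [v_1], [v_2]
  1-simplices (3): [v_0,v_1], [v_0,v_2], [v_1,v_2]

so the chain groups are C_0 ≅ Z^3, C_1 ≅ Z^3.

Boundary ∂_1: C_1 → C_0 is given by ∂[p,q] = [q] − [p].
The resulting 3×3 matrix has rank 2, and its Smith normal form has invariant factors (1,1).

Computing H_k = (kernel of ∂_k) / (image of ∂_{k+1}):

  H_0: rank C_0 − rank ∂_1 = 3 − 2 = 1, and the invariant factors of ∂_1 are all 1, so H_0 ≅ Z.
  H_1: rank ker ∂_1 − rank ∂_2 = (3 − 2) − 0 = 1, and there is no ∂_2, so H_1 ≅ Z.

As a check, the Euler characteristic is 3 − 3 = 0, which agrees with 1 − 1 = 0.
(K is a triangulation of the circle S^1.)

H_0 = Z,  H_1 = Z.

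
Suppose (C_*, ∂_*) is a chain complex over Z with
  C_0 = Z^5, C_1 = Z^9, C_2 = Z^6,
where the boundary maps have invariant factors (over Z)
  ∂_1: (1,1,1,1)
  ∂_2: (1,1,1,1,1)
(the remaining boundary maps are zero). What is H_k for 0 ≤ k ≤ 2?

H_0: b_0 = 5 − 0 − 4 = 1; torsion from ∂_1 factors > 1: none. So H_0 = Z.
H_1: b_1 = 9 − 4 − 5 = 0; torsion from ∂_2 factors > 1: none. So H_1 = 0.
H_2: b_2 = 6 − 5 − 0 = 1; torsion from ∂_3 factors > 1: none. So H_2 = Z.

H_0 = Z,  H_1 = 0,  H_2 = Z.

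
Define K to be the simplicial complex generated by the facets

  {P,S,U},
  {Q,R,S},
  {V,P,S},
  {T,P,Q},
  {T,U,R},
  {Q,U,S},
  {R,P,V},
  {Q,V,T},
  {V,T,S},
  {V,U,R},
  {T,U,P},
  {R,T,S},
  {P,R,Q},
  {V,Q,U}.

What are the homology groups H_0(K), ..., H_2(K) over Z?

H_0 ≅ Z,  H_1 ≅ Z^2,  H_2 ≅ Z.

Fix the vertex order P < Q < R < S < T < U < V and write every simplex with vertices in increasing order. Then dim K = 2 and the simplices of K are:

  0-simplices (7): P, Q, R, S, T, U, V
  1-simplices (21): PQ, PR, PS, PT, PU, PV, QR, QS, QT, QU, QV, RS, RT, RU, RV, ST, SU, SV, TU, TV, UV
  2-simplices (14): PQR, PQT, PRV, PSU, PSV, PTU, QRS, QSU, QTV, QUV, RST, RTU, RUV, STV

so the chain groups are C_0 ≅ Z^7, C_1 ≅ Z^21, C_2 ≅ Z^14.

The boundary map ∂_1: C_1 → C_0 sends each edge [p,q] (with p < q) to q − p.
The 7×21 boundary matrix has rank 6 and Smith normal form diag(1,1,1,1,1,1).

Boundary ∂_2: C_2 → C_1 maps a triangle to the signed sum of its edges. For instance
  ∂PTU = TU − PU + PT,
  ∂QUV = UV − QV + QU.
As a 21×14 matrix over Z this has rank 13, with invariant factors (1,1,1,1,1,1,1,1,1,1,1,1,1).

Now H_k = ker ∂_k / im ∂_{k+1}, so:

  H_0: rank C_0 − rank ∂_1 = 7 − 6 = 1, and the invariant factors of ∂_1 are all 1, so H_0 ≅ Z.
  H_1: rank ker ∂_1 − rank ∂_2 = (21 − 6) − 13 = 2, and the invariant factors of ∂_2 are all 1, so H_1 ≅ Z^2.
  H_2: rank ker ∂_2 − rank ∂_3 = (14 − 13) − 0 = 1, and there is no ∂_3, so H_2 ≅ Z.

(K is a triangulation of the torus T^2.)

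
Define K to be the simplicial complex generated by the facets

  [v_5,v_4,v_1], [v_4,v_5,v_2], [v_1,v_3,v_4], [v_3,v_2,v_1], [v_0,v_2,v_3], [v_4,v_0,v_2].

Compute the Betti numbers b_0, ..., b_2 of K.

b_0 = 1, b_1 = 1, b_2 = 0.

We work with the vertex ordering v_0 < v_1 < v_2 < v_3 < v_4 < v_5. The simplices of K, each written with vertices in increasing order, are:

  0-simplices (6): [v_0], [v_1], [v_2], [v_3], [v_4], [v_5]
  1-simplices (12): [v_0,v_2], [v_0,v_3], [v_0,v_4], [v_1,v_2], [v_1,v_3], [v_1,v_4], [v_1,v_5], [v_2,v_3], [v_2,v_4], [v_2,v_5], [v_3,v_4], [v_4,v_5]
  2-simplices (6): [v_0,v_2,v_3], [v_0,v_2,v_4], [v_1,v_2,v_3], [v_1,v_3,v_4], [v_1,v_4,v_5], [v_2,v_4,v_5]

giving chain groups C_0 ≅ Z^6, C_1 ≅ Z^12, C_2 ≅ Z^6.

∂_1: C_1 → C_0 maps an edge to its endpoints' difference, ∂[p,q] = q − p.
The resulting 6×12 matrix has rank 5, and its Smith normal form has invariant factors (1,1,1,1,1).

∂_2: C_2 → C_1 maps a triangle to the signed sum of its edges. For instance
  ∂[v_2,v_4,v_5] = [v_4,v_5] − [v_2,v_5] + [v_2,v_4],
  ∂[v_1,v_2,v_3] = [v_2,v_3] − [v_1,v_3] + [v_1,v_2].
As a 12×6 matrix over Z this has rank 6, with invariant factors (1,1,1,1,1,1).

Reading off H_k = ker ∂_k / im ∂_{k+1}:

  H_0: rank C_0 − rank ∂_1 = 6 − 5 = 1, and the invariant factors of ∂_1 are all 1, so H_0 ≅ Z.
  H_1: rank ker ∂_1 − rank ∂_2 = (12 − 5) − 6 = 1, and the invariant factors of ∂_2 are all 1, so H_1 ≅ Z.
  H_2: rank ker ∂_2 − rank ∂_3 = (6 − 6) − 0 = 0, and there is no ∂_3, so H_2 ≅ 0.

Hence the Betti numbers are b_0 = 1, b_1 = 1, b_2 = 0.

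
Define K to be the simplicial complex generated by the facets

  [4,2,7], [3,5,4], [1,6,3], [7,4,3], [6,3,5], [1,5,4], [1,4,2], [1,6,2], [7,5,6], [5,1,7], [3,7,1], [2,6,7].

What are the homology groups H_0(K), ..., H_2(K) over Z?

Take the total order 1 < 2 < 3 < 4 < 5 < 6 < 7 on the vertex set. Then K (dimension 2) consists of the simplices:

  0-simplices (7): [1], [2], [3], [4], [5], [6], [7]
  1-simplices (18): [1,2], [1,3], [1,4], [1,5], [1,6], [1,7], [2,4], [2,6], [2,7], [3,4], [3,5], [3,6], [3,7], [4,5], [4,7], [5,6], [5,7], [6,7]
  2-simplices (12): [1,2,4], [1,2,6], [1,3,6], [1,3,7], [1,4,5], [1,5,7], [2,4,7], [2,6,7], [3,4,5], [3,4,7], [3,5,6], [5,6,7]

giving chain groups C_0 ≅ Z^7, C_1 ≅ Z^18, C_2 ≅ Z^12.

Boundary ∂_1: C_1 → C_0 is given by ∂[p,q] = [q] − [p].
The resulting 7×18 matrix has rank 6, and its Smith normal form has invariant factors (1,1,1,1,1,1).

The boundary map ∂_2: C_2 → C_1 sends each 2-simplex [p,q,r] to [q,r] − [p,r] + [p,q]. For instance
  ∂[1,3,7] = [3,7] − [1,7] + [1,3],
  ∂[5,6,7] = [6,7] − [5,7] + [5,6].
As a 18×12 matrix over Z this has rank 12, with invariant factors (1,1,1,1,1,1,1,1,1,1,1,2).

Computing H_k = (kernel of ∂_k) / (image of ∂_{k+1}):

  H_0: rank C_0 − rank ∂_1 = 7 − 6 = 1, and the invariant factors of ∂_1 are all 1, so H_0 ≅ Z.
  H_1: rank ker ∂_1 − rank ∂_2 = (18 − 6) − 12 = 0, and ∂_2 has invariant factor 2 > 1, so H_1 ≅ Z/2Z.
  H_2: rank ker ∂_2 − rank ∂_3 = (12 − 12) − 0 = 0, and there is no ∂_3, so H_2 ≅ 0.

(K is a triangulation of the real projective plane RP^2.)

H_0 = Z,  H_1 = Z/2Z,  H_2 = 0.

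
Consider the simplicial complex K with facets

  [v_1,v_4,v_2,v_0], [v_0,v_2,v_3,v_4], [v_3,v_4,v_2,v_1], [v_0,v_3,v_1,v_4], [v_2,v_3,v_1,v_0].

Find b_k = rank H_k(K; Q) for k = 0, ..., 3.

b_0 = 1, b_1 = 0, b_2 = 0, b_3 = 1.

We work with the vertex ordering v_0 < v_1 < v_2 < v_3 < v_4. The simplices of K, each written with vertices in increasing order, are:

  0-simplices (5): [v_0], [v_1], [v_2], [v_3], [v_4]
  1-simplices (10): [v_0,v_1], [v_0,v_2], [v_0,v_3], [v_0,v_4], [v_1,v_2], [v_1,v_3], [v_1,v_4], [v_2,v_3], [v_2,v_4], [v_3,v_4]
  2-simplices (10): [v_0,v_1,v_2], [v_0,v_1,v_3], [v_0,v_1,v_4], [v_0,v_2,v_3], [v_0,v_2,v_4], [v_0,v_3,v_4], [v_1,v_2,v_3], [v_1,v_2,v_4], [v_1,v_3,v_4], [v_2,v_3,v_4]
  3-simplices (5): [v_0,v_1,v_2,v_3], [v_0,v_1,v_2,v_4], [v_0,v_1,v_3,v_4], [v_0,v_2,v_3,v_4], [v_1,v_2,v_3,v_4]

giving chain groups C_0 ≅ Z^5, C_1 ≅ Z^10, C_2 ≅ Z^10, C_3 ≅ Z^5.

The boundary map ∂_1: C_1 → C_0 sends each edge [p,q] (with p < q) to q − p. For instance
  ∂[v_0,v_4] = [v_4] − [v_0].
The 5×10 boundary matrix has rank 4 and Smith normal form diag(1,1,1,1).

The boundary map ∂_2: C_2 → C_1 acts by ∂[p,q,r] = [q,r] − [p,r] + [p,q]. For instance
  ∂[v_0,v_2,v_3] = [v_2,v_3] − [v_0,v_3] + [v_0,v_2],
  ∂[v_1,v_3,v_4] = [v_3,v_4] − [v_1,v_4] + [v_1,v_3].
The resulting 10×10 matrix has rank 6, and its Smith normal form has invariant factors (1,1,1,1,1,1).

Boundary ∂_3: C_3 → C_2 sends each 3-simplex σ to the alternating sum Σ_i (−1)^i (σ with its i-th vertex removed). For instance
  ∂[v_0,v_1,v_3,v_4] = [v_1,v_3,v_4] − [v_0,v_3,v_4] + [v_0,v_1,v_4] − [v_0,v_1,v_3],
  ∂[v_1,v_2,v_3,v_4] = [v_2,v_3,v_4] − [v_1,v_3,v_4] + [v_1,v_2,v_4] − [v_1,v_2,v_3].
As a 10×5 matrix over Z this has rank 4, with invariant factors (1,1,1,1).

From H_k ≅ ker(∂_k) / im(∂_{k+1}) we obtain:

  H_0: rank C_0 − rank ∂_1 = 5 − 4 = 1, and the invariant factors of ∂_1 are all 1, so H_0 = Z.
  H_1: rank ker ∂_1 − rank ∂_2 = (10 − 4) − 6 = 0, and the invariant factors of ∂_2 are all 1, so H_1 = 0.
  H_2: rank ker ∂_2 − rank ∂_3 = (10 − 6) − 4 = 0, and the invariant factors of ∂_3 are all 1, so H_2 = 0.
  H_3: rank ker ∂_3 − rank ∂_4 = (5 − 4) − 0 = 1, and there is no ∂_4, so H_3 = Z.

(K is a triangulation of the 3-sphere S^3.)

Hence the Betti numbers are b_0 = 1, b_1 = 0, b_2 = 0, b_3 = 1.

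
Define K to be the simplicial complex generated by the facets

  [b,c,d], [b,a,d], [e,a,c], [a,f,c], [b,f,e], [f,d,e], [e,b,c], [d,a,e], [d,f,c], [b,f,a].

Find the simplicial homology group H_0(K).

H_0 ≅ Z.

Fix the vertex order a < b < c < d < e < f and write every simplex with vertices in increasing order. Then dim K = 2 and the simplices of K are:

  0-simplices (6): a, b, c, d, e, f
  1-simplices (15): ab, ac, ad, ae, af, bc, bd, be, bf, cd, ce, cf, de, df, ef
  2-simplices (10): abd, abf, ace, acf, ade, bcd, bce, bef, cdf, def

Hence C_0 ≅ Z^6, C_1 ≅ Z^15, C_2 ≅ Z^10.

Boundary ∂_1: C_1 → C_0 sends each edge [p,q] (with p < q) to q − p. For instance
  ∂ab = b − a.
As a 6×15 matrix over Z this has rank 5, with invariant factors (1,1,1,1,1).

Boundary ∂_2: C_2 → C_1 acts by ∂[p,q,r] = [q,r] − [p,r] + [p,q]. For instance
  ∂acf = cf − af + ac,
  ∂abf = bf − af + ab.
This gives a 15×10 integer matrix of rank 10; reducing to Smith normal form yields diagonal entries (1,1,1,1,1,1,1,1,1,2).

From H_k ≅ ker(∂_k) / im(∂_{k+1}) we obtain:

  H_0: rank C_0 − rank ∂_1 = 6 − 5 = 1, and the invariant factors of ∂_1 are all 1, so H_0 = Z.

(K is a triangulation of the real projective plane RP^2.)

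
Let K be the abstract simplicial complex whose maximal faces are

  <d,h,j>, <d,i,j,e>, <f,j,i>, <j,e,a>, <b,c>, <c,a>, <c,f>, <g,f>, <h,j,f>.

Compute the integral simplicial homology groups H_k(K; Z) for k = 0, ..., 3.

H_0 = Z,  H_1 = Z,  H_2 = 0,  H_3 = 0.

Order the vertices as a < b < c < d < e < f < g < h < i < j. Listing each simplex with vertices in this order, K has dimension 3 with simplices:

  0-simplices (10): a, b, c, d, e, f, g, h, i, j
  1-simplices (17): ac, ae, aj, bc, cf, de, dh, di, dj, ei, ej, fg, fh, fi, fj, hj, ij
  2-simplices (8): aej, dei, dej, dhj, dij, eij, fhj, fij
  3-simplices (1): deij

so the chain groups are C_0 ≅ Z^10, C_1 ≅ Z^17, C_2 ≅ Z^8, C_3 ≅ Z^1.

Boundary ∂_1: C_1 → C_0 is given by ∂[p,q] = [q] − [p]. For instance
  ∂cf = f − c.
The resulting 10×17 matrix has rank 9, and its Smith normal form has invariant factors (1,1,1,1,1,1,1,1,1).

∂_2: C_2 → C_1 acts by ∂[p,q,r] = [q,r] − [p,r] + [p,q]. For instance
  ∂dei = ei − di + de,
  ∂eij = ij − ej + ei.
As a 17×8 matrix over Z this has rank 7, with invariant factors (1,1,1,1,1,1,1).

The boundary map ∂_3: C_3 → C_2 sends each 3-simplex σ to the alternating sum Σ_i (−1)^i (σ with its i-th vertex removed). For instance
  ∂deij = eij − dij + dej − dei.
The resulting 8×1 matrix has rank 1, and its Smith normal form has invariant factors (1).

From H_k ≅ ker(∂_k) / im(∂_{k+1}) we obtain:

  H_0: rank C_0 − rank ∂_1 = 10 − 9 = 1, and the invariant factors of ∂_1 are all 1, so H_0 = Z.
  H_1: rank ker ∂_1 − rank ∂_2 = (17 − 9) − 7 = 1, and the invariant factors of ∂_2 are all 1, so H_1 = Z.
  H_2: rank ker ∂_2 − rank ∂_3 = (8 − 7) − 1 = 0, and the invariant factors of ∂_3 are all 1, so H_2 = 0.
  H_3: rank ker ∂_3 − rank ∂_4 = (1 − 1) − 0 = 0, and there is no ∂_4, so H_3 = 0.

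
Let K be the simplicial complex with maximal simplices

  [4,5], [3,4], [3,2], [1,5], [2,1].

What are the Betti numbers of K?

We work with the vertex ordering 1 < 2 < 3 < 4 < 5. The simplices of K, each written with vertices in increasing order, are:

  0-simplices (5): [1], [2], [3], [4], [5]
  1-simplices (5): [1,2], [1,5], [2,3], [3,4], [4,5]

Hence C_0 ≅ Z^5, C_1 ≅ Z^5.

∂_1: C_1 → C_0 is given by ∂[p,q] = [q] − [p].
This gives a 5×5 integer matrix of rank 4; reducing to Smith normal form yields diagonal entries (1,1,1,1).

Now H_k = ker ∂_k / im ∂_{k+1}, so:

  H_0: rank C_0 − rank ∂_1 = 5 − 4 = 1, and the invariant factors of ∂_1 are all 1, so H_0 ≅ Z.
  H_1: rank ker ∂_1 − rank ∂_2 = (5 − 4) − 0 = 1, and there is no ∂_2, so H_1 ≅ Z.

Hence the Betti numbers are b_0 = 1, b_1 = 1.

b_0 = 1, b_1 = 1.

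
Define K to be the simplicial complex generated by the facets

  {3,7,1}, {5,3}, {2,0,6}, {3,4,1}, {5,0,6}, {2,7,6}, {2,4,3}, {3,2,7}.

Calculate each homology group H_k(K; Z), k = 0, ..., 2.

H_0 = Z,  H_1 = Z,  H_2 = 0.

We work with the vertex ordering 0 < 1 < 2 < 3 < 4 < 5 < 6 < 7. The simplices of K, each written with vertices in increasing order, are:

  0-simplices (8): [0], [1], [2], [3], [4], [5], [6], [7]
  1-simplices (15): [0,2], [0,5], [0,6], [1,3], [1,4], [1,7], [2,3], [2,4], [2,6], [2,7], [3,4], [3,5], [3,7], [5,6], [6,7]
  2-simplices (7): [0,2,6], [0,5,6], [1,3,4], [1,3,7], [2,3,4], [2,3,7], [2,6,7]

so the chain groups are C_0 ≅ Z^8, C_1 ≅ Z^15, C_2 ≅ Z^7.

The boundary map ∂_1: C_1 → C_0 sends each edge [p,q] (with p < q) to q − p. For instance
  ∂[0,5] = [5] − [0].
The 8×15 boundary matrix has rank 7 and Smith normal form diag(1,1,1,1,1,1,1).

Boundary ∂_2: C_2 → C_1 sends each 2-simplex [p,q,r] to [q,r] − [p,r] + [p,q]. For instance
  ∂[1,3,7] = [3,7] − [1,7] + [1,3],
  ∂[2,3,4] = [3,4] − [2,4] + [2,3].
The 15×7 boundary matrix has rank 7 and Smith normal form diag(1,1,1,1,1,1,1).

From H_k ≅ ker(∂_k) / im(∂_{k+1}) we obtain:

  H_0: rank C_0 − rank ∂_1 = 8 − 7 = 1, and the invariant factors of ∂_1 are all 1, so H_0 ≅ Z.
  H_1: rank ker ∂_1 − rank ∂_2 = (15 − 7) − 7 = 1, and the invariant factors of ∂_2 are all 1, so H_1 ≅ Z.
  H_2: rank ker ∂_2 − rank ∂_3 = (7 − 7) − 0 = 0, and there is no ∂_3, so H_2 ≅ 0.

As a check, the Euler characteristic is 8 − 15 + 7 = 0, which agrees with 1 − 1 + 0 = 0.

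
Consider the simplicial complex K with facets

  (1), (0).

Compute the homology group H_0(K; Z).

H_0 ≅ Z^2.

Fix the vertex order 0 < 1 and write every simplex with vertices in increasing order. Then dim K = 0 and the simplices of K are:

  0-simplices (2): [0], [1]

giving chain groups C_0 ≅ Z^2.

Computing H_k = (kernel of ∂_k) / (image of ∂_{k+1}):

  H_0: rank C_0 − rank ∂_1 = 2 − 0 = 2, and there is no ∂_1, so H_0 = Z^2.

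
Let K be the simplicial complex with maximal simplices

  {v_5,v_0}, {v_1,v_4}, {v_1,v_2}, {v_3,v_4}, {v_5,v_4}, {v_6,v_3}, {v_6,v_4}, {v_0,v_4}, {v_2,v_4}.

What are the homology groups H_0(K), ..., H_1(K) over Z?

H_0 = Z,  H_1 = Z^3.

We work with the vertex ordering v_0 < v_1 < v_2 < v_3 < v_4 < v_5 < v_6. The simplices of K, each written with vertices in increasing order, are:

  0-simplices (7): [v_0], [v_1], [v_2], [v_3], [v_4], [v_5], [v_6]
  1-simplices (9): [v_0,v_4], [v_0,v_5], [v_1,v_2], [v_1,v_4], [v_2,v_4], [v_3,v_4], [v_3,v_6], [v_4,v_5], [v_4,v_6]

Hence C_0 ≅ Z^7, C_1 ≅ Z^9.

∂_1: C_1 → C_0 sends each edge [p,q] (with p < q) to q − p. For instance
  ∂[v_4,v_5] = [v_5] − [v_4].
The resulting 7×9 matrix has rank 6, and its Smith normal form has invariant factors (1,1,1,1,1,1).

Computing H_k = (kernel of ∂_k) / (image of ∂_{k+1}):

  H_0: rank C_0 − rank ∂_1 = 7 − 6 = 1, and the invariant factors of ∂_1 are all 1, so H_0 ≅ Z.
  H_1: rank ker ∂_1 − rank ∂_2 = (9 − 6) − 0 = 3, and there is no ∂_2, so H_1 ≅ Z^3.

As a check, the Euler characteristic is 7 − 9 = -2, which agrees with 1 − 3 = -2.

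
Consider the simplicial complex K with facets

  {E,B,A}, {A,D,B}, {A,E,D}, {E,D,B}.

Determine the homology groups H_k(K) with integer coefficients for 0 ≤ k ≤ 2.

H_0 ≅ Z,  H_1 = 0,  H_2 ≅ Z.

Take the total order A < B < D < E on the vertex set. Then K (dimension 2) consists of the simplices:

  0-simplices (4): A, B, D, E
  1-simplices (6): AB, AD, AE, BD, BE, DE
  2-simplices (4): ABD, ABE, ADE, BDE

giving chain groups C_0 ≅ Z^4, C_1 ≅ Z^6, C_2 ≅ Z^4.

Boundary ∂_1: C_1 → C_0 sends each edge [p,q] (with p < q) to q − p. For instance
  ∂BD = D − B.
As a 4×6 matrix over Z this has rank 3, with invariant factors (1,1,1).

Boundary ∂_2: C_2 → C_1 acts by ∂[p,q,r] = [q,r] − [p,r] + [p,q]. For instance
  ∂ABD = BD − AD + AB,
  ∂ABE = BE − AE + AB.
The 6×4 boundary matrix has rank 3 and Smith normal form diag(1,1,1).

Now H_k = ker ∂_k / im ∂_{k+1}, so:

  H_0: rank C_0 − rank ∂_1 = 4 − 3 = 1, and the invariant factors of ∂_1 are all 1, so H_0 = Z.
  H_1: rank ker ∂_1 − rank ∂_2 = (6 − 3) − 3 = 0, and the invariant factors of ∂_2 are all 1, so H_1 = 0.
  H_2: rank ker ∂_2 − rank ∂_3 = (4 − 3) − 0 = 1, and there is no ∂_3, so H_2 = Z.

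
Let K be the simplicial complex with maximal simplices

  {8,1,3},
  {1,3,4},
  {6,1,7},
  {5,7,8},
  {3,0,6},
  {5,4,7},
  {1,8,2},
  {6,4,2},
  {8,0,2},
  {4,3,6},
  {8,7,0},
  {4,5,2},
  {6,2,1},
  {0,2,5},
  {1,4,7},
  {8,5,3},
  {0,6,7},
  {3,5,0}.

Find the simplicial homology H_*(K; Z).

Fix the vertex order 0 < 1 < 2 < 3 < 4 < 5 < 6 < 7 < 8 and write every simplex with vertices in increasing order. Then dim K = 2 and the simplices of K are:

  0-simplices (9): [0], [1], [2], [3], [4], [5], [6], [7], [8]
  1-simplices (27): (27 of them)
  2-simplices (18): [0,2,5], [0,2,8], [0,3,5], [0,3,6], [0,6,7], [0,7,8], [1,2,6], [1,2,8], [1,3,4], [1,3,8], [1,4,7], [1,6,7], [2,4,5], [2,4,6], [3,4,6], [3,5,8], [4,5,7], [5,7,8]

so the chain groups are C_0 ≅ Z^9, C_1 ≅ Z^27, C_2 ≅ Z^18.

Boundary ∂_1: C_1 → C_0 is given by ∂[p,q] = [q] − [p]. For instance
  ∂[0,8] = [8] − [0].
This gives a 9×27 integer matrix of rank 8; reducing to Smith normal form yields diagonal entries (1,1,1,1,1,1,1,1).

∂_2: C_2 → C_1 sends each 2-simplex [p,q,r] to [q,r] − [p,r] + [p,q]. For instance
  ∂[2,4,6] = [4,6] − [2,6] + [2,4],
  ∂[3,4,6] = [4,6] − [3,6] + [3,4].
The resulting 27×18 matrix has rank 18, and its Smith normal form has invariant factors (1,1,1,1,1,1,1,1,1,1,1,1,1,1,1,1,1,2).

Reading off H_k = ker ∂_k / im ∂_{k+1}:

  H_0: rank C_0 − rank ∂_1 = 9 − 8 = 1, and the invariant factors of ∂_1 are all 1, so H_0 ≅ Z.
  H_1: rank ker ∂_1 − rank ∂_2 = (27 − 8) − 18 = 1, and ∂_2 has invariant factor 2 > 1, so H_1 ≅ Z ⊕ Z_2.
  H_2: rank ker ∂_2 − rank ∂_3 = (18 − 18) − 0 = 0, and there is no ∂_3, so H_2 ≅ 0.

H_0 ≅ Z,  H_1 ≅ Z ⊕ Z_2,  H_2 = 0.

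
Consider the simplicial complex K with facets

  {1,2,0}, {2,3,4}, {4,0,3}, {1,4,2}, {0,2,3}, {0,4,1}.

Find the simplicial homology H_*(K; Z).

Take the total order 0 < 1 < 2 < 3 < 4 on the vertex set. Then K (dimension 2) consists of the simplices:

  0-simplices (5): [0], [1], [2], [3], [4]
  1-simplices (9): [0,1], [0,2], [0,3], [0,4], [1,2], [1,4], [2,3], [2,4], [3,4]
  2-simplices (6): [0,1,2], [0,1,4], [0,2,3], [0,3,4], [1,2,4], [2,3,4]

so the chain groups are C_0 ≅ Z^5, C_1 ≅ Z^9, C_2 ≅ Z^6.

∂_1: C_1 → C_0 is given by ∂[p,q] = [q] − [p].
As a 5×9 matrix over Z this has rank 4, with invariant factors (1,1,1,1).

Boundary ∂_2: C_2 → C_1 acts by ∂[p,q,r] = [q,r] − [p,r] + [p,q]. For instance
  ∂[0,1,4] = [1,4] − [0,4] + [0,1],
  ∂[1,2,4] = [2,4] − [1,4] + [1,2].
This gives a 9×6 integer matrix of rank 5; reducing to Smith normal form yields diagonal entries (1,1,1,1,1).

Now H_k = ker ∂_k / im ∂_{k+1}, so:

  H_0: rank C_0 − rank ∂_1 = 5 − 4 = 1, and the invariant factors of ∂_1 are all 1, so H_0 ≅ Z.
  H_1: rank ker ∂_1 − rank ∂_2 = (9 − 4) − 5 = 0, and the invariant factors of ∂_2 are all 1, so H_1 ≅ 0.
  H_2: rank ker ∂_2 − rank ∂_3 = (6 − 5) − 0 = 1, and there is no ∂_3, so H_2 ≅ Z.

As a check, the Euler characteristic is 5 − 9 + 6 = 2, which agrees with 1 − 0 + 1 = 2.

H_0 = Z,  H_1 = 0,  H_2 = Z.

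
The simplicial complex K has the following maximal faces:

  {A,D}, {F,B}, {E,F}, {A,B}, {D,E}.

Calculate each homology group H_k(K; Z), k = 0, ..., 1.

Fix the vertex order A < B < D < E < F and write every simplex with vertices in increasing order. Then dim K = 1 and the simplices of K are:

  0-simplices (5): A, B, D, E, F
  1-simplices (5): AB, AD, BF, DE, EF

so the chain groups are C_0 ≅ Z^5, C_1 ≅ Z^5.

∂_1: C_1 → C_0 maps an edge to its endpoints' difference, ∂[p,q] = q − p. For instance
  ∂BF = F − B.
The 5×5 boundary matrix has rank 4 and Smith normal form diag(1,1,1,1).

From H_k ≅ ker(∂_k) / im(∂_{k+1}) we obtain:

  H_0: rank C_0 − rank ∂_1 = 5 − 4 = 1, and the invariant factors of ∂_1 are all 1, so H_0 = Z.
  H_1: rank ker ∂_1 − rank ∂_2 = (5 − 4) − 0 = 1, and there is no ∂_2, so H_1 = Z.

As a check, the Euler characteristic is 5 − 5 = 0, which agrees with 1 − 1 = 0.
(K is a triangulation of the circle S^1.)

H_0 ≅ Z,  H_1 ≅ Z.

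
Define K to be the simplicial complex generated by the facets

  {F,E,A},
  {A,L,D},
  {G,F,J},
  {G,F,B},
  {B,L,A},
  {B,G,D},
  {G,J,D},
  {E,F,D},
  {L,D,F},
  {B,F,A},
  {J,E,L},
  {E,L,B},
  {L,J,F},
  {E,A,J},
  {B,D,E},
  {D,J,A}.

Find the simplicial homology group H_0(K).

Take the total order A < B < D < E < F < G < J < L on the vertex set. Then K (dimension 2) consists of the simplices:

  0-simplices (8): A, B, D, E, F, G, J, L
  1-simplices (24): AB, AD, AE, AF, AJ, AL, BD, BE, BF, BG, BL, DE, DF, DG, DJ, DL, EF, EJ, EL, FG, FJ, FL, GJ, JL
  2-simplices (16): ABF, ABL, ADJ, ADL, AEF, AEJ, BDE, BDG, BEL, BFG, DEF, DFL, DGJ, EJL, FGJ, FJL

Hence C_0 ≅ Z^8, C_1 ≅ Z^24, C_2 ≅ Z^16.

∂_1: C_1 → C_0 is given by ∂[p,q] = [q] − [p]. For instance
  ∂AL = L − A.
The resulting 8×24 matrix has rank 7, and its Smith normal form has invariant factors (1,1,1,1,1,1,1).

The boundary map ∂_2: C_2 → C_1 sends each 2-simplex [p,q,r] to [q,r] − [p,r] + [p,q]. For instance
  ∂EJL = JL − EL + EJ,
  ∂FJL = JL − FL + FJ.
The resulting 24×16 matrix has rank 15, and its Smith normal form has invariant factors (1,1,1,1,1,1,1,1,1,1,1,1,1,1,1).

Now H_k = ker ∂_k / im ∂_{k+1}, so:

  H_0: rank C_0 − rank ∂_1 = 8 − 7 = 1, and the invariant factors of ∂_1 are all 1, so H_0 = Z.

(K is a triangulation of the torus T^2.)

H_0 ≅ Z.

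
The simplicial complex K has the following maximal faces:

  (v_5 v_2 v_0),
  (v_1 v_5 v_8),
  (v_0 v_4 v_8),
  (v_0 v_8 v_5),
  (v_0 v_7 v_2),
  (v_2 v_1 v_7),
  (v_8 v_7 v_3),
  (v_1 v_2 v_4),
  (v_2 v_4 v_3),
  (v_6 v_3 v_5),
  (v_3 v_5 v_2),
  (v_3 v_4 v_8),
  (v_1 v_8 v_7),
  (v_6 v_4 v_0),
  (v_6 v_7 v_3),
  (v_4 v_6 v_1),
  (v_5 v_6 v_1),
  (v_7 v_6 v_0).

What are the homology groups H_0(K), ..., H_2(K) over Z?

H_0 ≅ Z,  H_1 ≅ Z^2,  H_2 ≅ Z.

We work with the vertex ordering v_0 < v_1 < v_2 < v_3 < v_4 < v_5 < v_6 < v_7 < v_8. The simplices of K, each written with vertices in increasing order, are:

  0-simplices (9): [v_0], [v_1], [v_2], [v_3], [v_4], [v_5], [v_6], [v_7], [v_8]
  1-simplices (27): (27 of them)
  2-simplices (18): (18 of them)

so the chain groups are C_0 ≅ Z^9, C_1 ≅ Z^27, C_2 ≅ Z^18.

Boundary ∂_1: C_1 → C_0 is given by ∂[p,q] = [q] − [p]. For instance
  ∂[v_1,v_5] = [v_5] − [v_1].
The 9×27 boundary matrix has rank 8 and Smith normal form diag(1,1,1,1,1,1,1,1).

∂_2: C_2 → C_1 maps a triangle to the signed sum of its edges. For instance
  ∂[v_0,v_5,v_8] = [v_5,v_8] − [v_0,v_8] + [v_0,v_5],
  ∂[v_3,v_4,v_8] = [v_4,v_8] − [v_3,v_8] + [v_3,v_4].
This gives a 27×18 integer matrix of rank 17; reducing to Smith normal form yields diagonal entries (1,1,1,1,1,1,1,1,1,1,1,1,1,1,1,1,1).

Now H_k = ker ∂_k / im ∂_{k+1}, so:

  H_0: rank C_0 − rank ∂_1 = 9 − 8 = 1, and the invariant factors of ∂_1 are all 1, so H_0 ≅ Z.
  H_1: rank ker ∂_1 − rank ∂_2 = (27 − 8) − 17 = 2, and the invariant factors of ∂_2 are all 1, so H_1 ≅ Z^2.
  H_2: rank ker ∂_2 − rank ∂_3 = (18 − 17) − 0 = 1, and there is no ∂_3, so H_2 ≅ Z.

As a check, the Euler characteristic is 9 − 27 + 18 = 0, which agrees with 1 − 2 + 1 = 0.
(K is a triangulation of the torus T^2.)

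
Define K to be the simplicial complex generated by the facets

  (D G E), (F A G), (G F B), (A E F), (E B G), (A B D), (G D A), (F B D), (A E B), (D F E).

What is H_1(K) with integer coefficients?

H_1 = Z/2.

Fix the vertex order A < B < D < E < F < G and write every simplex with vertices in increasing order. Then dim K = 2 and the simplices of K are:

  0-simplices (6): A, B, D, E, F, G
  1-simplices (15): AB, AD, AE, AF, AG, BD, BE, BF, BG, DE, DF, DG, EF, EG, FG
  2-simplices (10): ABD, ABE, ADG, AEF, AFG, BDF, BEG, BFG, DEF, DEG

Hence C_0 ≅ Z^6, C_1 ≅ Z^15, C_2 ≅ Z^10.

The boundary map ∂_1: C_1 → C_0 maps an edge to its endpoints' difference, ∂[p,q] = q − p.
This gives a 6×15 integer matrix of rank 5; reducing to Smith normal form yields diagonal entries (1,1,1,1,1).

∂_2: C_2 → C_1 acts by ∂[p,q,r] = [q,r] − [p,r] + [p,q]. For instance
  ∂BFG = FG − BG + BF,
  ∂ADG = DG − AG + AD.
This gives a 15×10 integer matrix of rank 10; reducing to Smith normal form yields diagonal entries (1,1,1,1,1,1,1,1,1,2).

Reading off H_k = ker ∂_k / im ∂_{k+1}:

  H_1: rank ker ∂_1 − rank ∂_2 = (15 − 5) − 10 = 0, and ∂_2 has invariant factor 2 > 1, so H_1 = Z/2.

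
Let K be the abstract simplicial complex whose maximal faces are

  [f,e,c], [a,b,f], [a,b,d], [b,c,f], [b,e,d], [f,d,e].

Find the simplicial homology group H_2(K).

Fix the vertex order a < b < c < d < e < f and write every simplex with vertices in increasing order. Then dim K = 2 and the simplices of K are:

  0-simplices (6): a, b, c, d, e, f
  1-simplices (12): ab, ad, af, bc, bd, be, bf, ce, cf, de, df, ef
  2-simplices (6): abd, abf, bcf, bde, cef, def

giving chain groups C_0 ≅ Z^6, C_1 ≅ Z^12, C_2 ≅ Z^6.

The boundary map ∂_1: C_1 → C_0 is given by ∂[p,q] = [q] − [p]. For instance
  ∂ef = f − e.
The resulting 6×12 matrix has rank 5, and its Smith normal form has invariant factors (1,1,1,1,1).

Boundary ∂_2: C_2 → C_1 sends each 2-simplex [p,q,r] to [q,r] − [p,r] + [p,q]. For instance
  ∂def = ef − df + de,
  ∂abf = bf − af + ab.
As a 12×6 matrix over Z this has rank 6, with invariant factors (1,1,1,1,1,1).

Computing H_k = (kernel of ∂_k) / (image of ∂_{k+1}):

  H_2: rank ker ∂_2 − rank ∂_3 = (6 − 6) − 0 = 0, and there is no ∂_3, so H_2 ≅ 0.

H_2 = 0.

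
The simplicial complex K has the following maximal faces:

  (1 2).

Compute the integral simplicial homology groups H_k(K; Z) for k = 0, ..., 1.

H_0 ≅ Z,  H_1 = 0.

Take the total order 1 < 2 on the vertex set. Then K (dimension 1) consists of the simplices:

  0-simplices (2): [1], [2]
  1-simplices (1): [1,2]

so the chain groups are C_0 ≅ Z^2, C_1 ≅ Z^1.

The boundary map ∂_1: C_1 → C_0 maps an edge to its endpoints' difference, ∂[p,q] = q − p.
As a 2×1 matrix over Z this has rank 1, with invariant factors (1).

From H_k ≅ ker(∂_k) / im(∂_{k+1}) we obtain:

  H_0: rank C_0 − rank ∂_1 = 2 − 1 = 1, and the invariant factors of ∂_1 are all 1, so H_0 = Z.
  H_1: rank ker ∂_1 − rank ∂_2 = (1 − 1) − 0 = 0, and there is no ∂_2, so H_1 = 0.

As a check, the Euler characteristic is 2 − 1 = 1, which agrees with 1 − 0 = 1.
(K is a triangulation of the 1-simplex.)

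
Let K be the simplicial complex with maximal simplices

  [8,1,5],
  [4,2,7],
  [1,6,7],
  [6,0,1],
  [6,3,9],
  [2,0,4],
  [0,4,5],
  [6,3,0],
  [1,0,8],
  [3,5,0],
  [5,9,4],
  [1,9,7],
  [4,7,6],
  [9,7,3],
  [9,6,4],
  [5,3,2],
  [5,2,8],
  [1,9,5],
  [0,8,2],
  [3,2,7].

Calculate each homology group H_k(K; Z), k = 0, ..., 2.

H_0 ≅ Z,  H_1 ≅ Z ⊕ Z/2,  H_2 = 0.

We work with the vertex ordering 0 < 1 < 2 < 3 < 4 < 5 < 6 < 7 < 8 < 9. The simplices of K, each written with vertices in increasing order, are:

  0-simplices (10): [0], [1], [2], [3], [4], [5], [6], [7], [8], [9]
  1-simplices (30): (30 of them)
  2-simplices (20): (20 of them)

so the chain groups are C_0 ≅ Z^10, C_1 ≅ Z^30, C_2 ≅ Z^20.

The boundary map ∂_1: C_1 → C_0 maps an edge to its endpoints' difference, ∂[p,q] = q − p. For instance
  ∂[6,9] = [9] − [6].
As a 10×30 matrix over Z this has rank 9, with invariant factors (1,1,1,1,1,1,1,1,1).

∂_2: C_2 → C_1 acts by ∂[p,q,r] = [q,r] − [p,r] + [p,q]. For instance
  ∂[1,7,9] = [7,9] − [1,9] + [1,7],
  ∂[2,4,7] = [4,7] − [2,7] + [2,4].
This gives a 30×20 integer matrix of rank 20; reducing to Smith normal form yields diagonal entries (1,1,1,1,1,1,1,1,1,1,1,1,1,1,1,1,1,1,1,2).

Reading off H_k = ker ∂_k / im ∂_{k+1}:

  H_0: rank C_0 − rank ∂_1 = 10 − 9 = 1, and the invariant factors of ∂_1 are all 1, so H_0 ≅ Z.
  H_1: rank ker ∂_1 − rank ∂_2 = (30 − 9) − 20 = 1, and ∂_2 has invariant factor 2 > 1, so H_1 ≅ Z ⊕ Z/2.
  H_2: rank ker ∂_2 − rank ∂_3 = (20 − 20) − 0 = 0, and there is no ∂_3, so H_2 ≅ 0.

As a check, the Euler characteristic is 10 − 30 + 20 = 0, which agrees with 1 − 1 + 0 = 0.
(K is a triangulation of the Klein bottle.)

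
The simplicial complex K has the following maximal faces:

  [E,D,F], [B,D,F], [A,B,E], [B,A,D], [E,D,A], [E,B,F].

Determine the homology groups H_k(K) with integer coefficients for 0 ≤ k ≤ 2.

K has 5 vertices, 9 edges, 6 triangles.
rank ∂_0 = 0, rank ∂_1 = 4 ⇒ b_0 = 5 − 0 − 4 = 1; all invariant factors of ∂_1 are 1 so no torsion. So H_0 ≅ Z.
rank ∂_1 = 4, rank ∂_2 = 5 ⇒ b_1 = 9 − 4 − 5 = 0; all invariant factors of ∂_2 are 1 so no torsion. So H_1 ≅ 0.
rank ∂_2 = 5, rank ∂_3 = 0 ⇒ b_2 = 6 − 5 − 0 = 1. So H_2 ≅ Z.

H_0 = Z,  H_1 = 0,  H_2 = Z.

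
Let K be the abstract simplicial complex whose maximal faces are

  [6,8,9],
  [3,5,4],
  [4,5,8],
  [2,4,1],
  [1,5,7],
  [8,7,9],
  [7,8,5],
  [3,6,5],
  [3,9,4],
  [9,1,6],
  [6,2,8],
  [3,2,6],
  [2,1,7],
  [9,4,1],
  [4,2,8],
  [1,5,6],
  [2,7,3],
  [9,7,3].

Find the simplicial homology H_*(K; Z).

H_0 ≅ Z,  H_1 ≅ Z^2,  H_2 ≅ Z.

Take the total order 1 < 2 < 3 < 4 < 5 < 6 < 7 < 8 < 9 on the vertex set. Then K (dimension 2) consists of the simplices:

  0-simplices (9): [1], [2], [3], [4], [5], [6], [7], [8], [9]
  1-simplices (27): (27 of them)
  2-simplices (18): [1,2,4], [1,2,7], [1,4,9], [1,5,6], [1,5,7], [1,6,9], [2,3,6], [2,3,7], [2,4,8], [2,6,8], [3,4,5], [3,4,9], [3,5,6], [3,7,9], [4,5,8], [5,7,8], [6,8,9], [7,8,9]

Hence C_0 ≅ Z^9, C_1 ≅ Z^27, C_2 ≅ Z^18.

∂_1: C_1 → C_0 maps an edge to its endpoints' difference, ∂[p,q] = q − p.
The 9×27 boundary matrix has rank 8 and Smith normal form diag(1,1,1,1,1,1,1,1).

∂_2: C_2 → C_1 acts by ∂[p,q,r] = [q,r] − [p,r] + [p,q]. For instance
  ∂[1,6,9] = [6,9] − [1,9] + [1,6],
  ∂[6,8,9] = [8,9] − [6,9] + [6,8].
As a 27×18 matrix over Z this has rank 17, with invariant factors (1,1,1,1,1,1,1,1,1,1,1,1,1,1,1,1,1).

Reading off H_k = ker ∂_k / im ∂_{k+1}:

  H_0: rank C_0 − rank ∂_1 = 9 − 8 = 1, and the invariant factors of ∂_1 are all 1, so H_0 ≅ Z.
  H_1: rank ker ∂_1 − rank ∂_2 = (27 − 8) − 17 = 2, and the invariant factors of ∂_2 are all 1, so H_1 ≅ Z^2.
  H_2: rank ker ∂_2 − rank ∂_3 = (18 − 17) − 0 = 1, and there is no ∂_3, so H_2 ≅ Z.

(K is a triangulation of the torus T^2.)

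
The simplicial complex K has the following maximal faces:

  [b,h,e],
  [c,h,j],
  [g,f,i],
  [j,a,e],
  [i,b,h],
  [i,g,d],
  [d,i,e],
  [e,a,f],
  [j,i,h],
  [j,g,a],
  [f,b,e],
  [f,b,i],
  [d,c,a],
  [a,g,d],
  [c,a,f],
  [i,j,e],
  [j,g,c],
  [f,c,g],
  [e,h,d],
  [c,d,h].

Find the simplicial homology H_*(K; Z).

H_0 = Z,  H_1 = Z ⊕ Z/2,  H_2 = 0.

K has 10 vertices, 30 edges, 20 triangles.
rank ∂_0 = 0, rank ∂_1 = 9 ⇒ b_0 = 10 − 0 − 9 = 1; all invariant factors of ∂_1 are 1 so no torsion. So H_0 ≅ Z.
rank ∂_1 = 9, rank ∂_2 = 20 ⇒ b_1 = 30 − 9 − 20 = 1; ∂_2 has invariant factor(s) [2] giving torsion. So H_1 ≅ Z ⊕ Z/2.
rank ∂_2 = 20, rank ∂_3 = 0 ⇒ b_2 = 20 − 20 − 0 = 0. So H_2 ≅ 0.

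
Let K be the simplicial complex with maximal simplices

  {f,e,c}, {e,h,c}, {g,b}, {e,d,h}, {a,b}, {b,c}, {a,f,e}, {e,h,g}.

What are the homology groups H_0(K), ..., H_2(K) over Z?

H_0 = Z,  H_1 = Z^2,  H_2 = 0.

Take the total order a < b < c < d < e < f < g < h on the vertex set. Then K (dimension 2) consists of the simplices:

  0-simplices (8): a, b, c, d, e, f, g, h
  1-simplices (14): ab, ae, af, bc, bg, ce, cf, ch, de, dh, ef, eg, eh, gh
  2-simplices (5): aef, cef, ceh, deh, egh

giving chain groups C_0 ≅ Z^8, C_1 ≅ Z^14, C_2 ≅ Z^5.

∂_1: C_1 → C_0 maps an edge to its endpoints' difference, ∂[p,q] = q − p. For instance
  ∂gh = h − g.
This gives a 8×14 integer matrix of rank 7; reducing to Smith normal form yields diagonal entries (1,1,1,1,1,1,1).

The boundary map ∂_2: C_2 → C_1 maps a triangle to the signed sum of its edges. For instance
  ∂egh = gh − eh + eg,
  ∂ceh = eh − ch + ce.
This gives a 14×5 integer matrix of rank 5; reducing to Smith normal form yields diagonal entries (1,1,1,1,1).

Now H_k = ker ∂_k / im ∂_{k+1}, so:

  H_0: rank C_0 − rank ∂_1 = 8 − 7 = 1, and the invariant factors of ∂_1 are all 1, so H_0 ≅ Z.
  H_1: rank ker ∂_1 − rank ∂_2 = (14 − 7) − 5 = 2, and the invariant factors of ∂_2 are all 1, so H_1 ≅ Z^2.
  H_2: rank ker ∂_2 − rank ∂_3 = (5 − 5) − 0 = 0, and there is no ∂_3, so H_2 ≅ 0.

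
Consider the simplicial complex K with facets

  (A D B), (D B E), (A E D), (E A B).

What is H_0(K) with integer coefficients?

H_0 ≅ Z.

We work with the vertex ordering A < B < D < E. The simplices of K, each written with vertices in increasing order, are:

  0-simplices (4): A, B, D, E
  1-simplices (6): AB, AD, AE, BD, BE, DE
  2-simplices (4): ABD, ABE, ADE, BDE

giving chain groups C_0 ≅ Z^4, C_1 ≅ Z^6, C_2 ≅ Z^4.

Boundary ∂_1: C_1 → C_0 is given by ∂[p,q] = [q] − [p]. For instance
  ∂BD = D − B.
As a 4×6 matrix over Z this has rank 3, with invariant factors (1,1,1).

∂_2: C_2 → C_1 acts by ∂[p,q,r] = [q,r] − [p,r] + [p,q]. For instance
  ∂BDE = DE − BE + BD,
  ∂ABD = BD − AD + AB.
As a 6×4 matrix over Z this has rank 3, with invariant factors (1,1,1).

Now H_k = ker ∂_k / im ∂_{k+1}, so:

  H_0: rank C_0 − rank ∂_1 = 4 − 3 = 1, and the invariant factors of ∂_1 are all 1, so H_0 = Z.

(K is a triangulation of the 2-sphere S^2.)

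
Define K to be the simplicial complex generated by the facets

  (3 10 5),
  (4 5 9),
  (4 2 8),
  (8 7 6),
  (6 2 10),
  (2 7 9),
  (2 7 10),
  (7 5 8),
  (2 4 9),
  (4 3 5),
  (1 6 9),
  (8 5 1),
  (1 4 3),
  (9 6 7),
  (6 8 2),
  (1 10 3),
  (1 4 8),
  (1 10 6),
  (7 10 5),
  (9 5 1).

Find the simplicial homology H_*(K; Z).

Order the vertices as 1 < 2 < 3 < 4 < 5 < 6 < 7 < 8 < 9 < 10. Listing each simplex with vertices in this order, K has dimension 2 with simplices:

  0-simplices (10): [1], [2], [3], [4], [5], [6], [7], [8], [9], [10]
  1-simplices (30): (30 of them)
  2-simplices (20): (20 of them)

giving chain groups C_0 ≅ Z^10, C_1 ≅ Z^30, C_2 ≅ Z^20.

Boundary ∂_1: C_1 → C_0 maps an edge to its endpoints' difference, ∂[p,q] = q − p. For instance
  ∂[2,6] = [6] − [2].
This gives a 10×30 integer matrix of rank 9; reducing to Smith normal form yields diagonal entries (1,1,1,1,1,1,1,1,1).

∂_2: C_2 → C_1 acts by ∂[p,q,r] = [q,r] − [p,r] + [p,q]. For instance
  ∂[1,4,8] = [4,8] − [1,8] + [1,4],
  ∂[2,7,10] = [7,10] − [2,10] + [2,7].
This gives a 30×20 integer matrix of rank 20; reducing to Smith normal form yields diagonal entries (1,1,1,1,1,1,1,1,1,1,1,1,1,1,1,1,1,1,1,2).

From H_k ≅ ker(∂_k) / im(∂_{k+1}) we obtain:

  H_0: rank C_0 − rank ∂_1 = 10 − 9 = 1, and the invariant factors of ∂_1 are all 1, so H_0 = Z.
  H_1: rank ker ∂_1 − rank ∂_2 = (30 − 9) − 20 = 1, and ∂_2 has invariant factor 2 > 1, so H_1 = Z × Z/2.
  H_2: rank ker ∂_2 − rank ∂_3 = (20 − 20) − 0 = 0, and there is no ∂_3, so H_2 = 0.

H_0 ≅ Z,  H_1 ≅ Z × Z/2,  H_2 = 0.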